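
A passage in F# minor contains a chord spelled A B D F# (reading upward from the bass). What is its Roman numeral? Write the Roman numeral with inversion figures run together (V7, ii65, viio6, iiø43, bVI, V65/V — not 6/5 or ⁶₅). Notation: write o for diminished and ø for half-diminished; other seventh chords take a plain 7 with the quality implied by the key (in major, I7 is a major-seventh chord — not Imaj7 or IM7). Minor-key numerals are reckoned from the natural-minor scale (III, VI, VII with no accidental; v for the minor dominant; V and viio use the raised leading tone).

iv42

The pitches B-D-F#-A form a minor seventh chord rooted on B.
B is scale degree 4 in F# minor, and a minor seventh chord on that degree is written iv7.
With A in the bass the chord is in third inversion, so the figured bass is 42.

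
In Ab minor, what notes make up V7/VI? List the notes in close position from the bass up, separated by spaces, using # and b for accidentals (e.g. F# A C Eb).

Cb Eb Gb Bbb

V7/VI is a secondary dominant — the dominant seventh of VI. VI in Ab minor is Fb, so the applied chord's root is Cb, a perfect fifth above.
Building a dominant seventh chord on Cb gives Cb-Eb-Gb-Bbb.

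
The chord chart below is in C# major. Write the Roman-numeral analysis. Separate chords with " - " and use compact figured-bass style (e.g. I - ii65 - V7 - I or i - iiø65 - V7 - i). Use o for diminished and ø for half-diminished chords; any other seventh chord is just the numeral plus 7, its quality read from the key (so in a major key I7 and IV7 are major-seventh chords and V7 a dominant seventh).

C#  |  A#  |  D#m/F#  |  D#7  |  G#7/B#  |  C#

C#: major triad on C# = scale degree 1 → I.
A#: a major triad on A#, the applied dominant of ii → V/ii.
D#m/F#: minor triad on D# = scale degree 2 → ii6.
D#7: chromatic; D# is V of V, so V7/V.
G#7/B#: dominant seventh chord on G# = scale degree 5 → V65.
C# has root C#, degree 1 in C# major, so I.

I - V/ii - ii6 - V7/V - V65 - I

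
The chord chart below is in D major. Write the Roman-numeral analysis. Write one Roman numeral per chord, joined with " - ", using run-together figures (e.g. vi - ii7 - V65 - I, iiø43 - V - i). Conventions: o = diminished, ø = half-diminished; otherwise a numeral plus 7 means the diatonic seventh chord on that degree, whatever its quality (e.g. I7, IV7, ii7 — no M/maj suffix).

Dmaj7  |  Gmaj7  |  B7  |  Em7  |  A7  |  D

I7 - IV7 - V7/ii - ii7 - V7 - I

Dmaj7 has root D, degree 1 in D major, so I7.
Gmaj7: root G is the subdominant; major seventh chord there is IV7.
B7: chromatic; B is V of ii, so V7/ii.
Em7 has root E, degree 2 in D major, so ii7.
A7: dominant seventh chord on A = scale degree 5 → V7.
D has root D, degree 1 in D major, so I.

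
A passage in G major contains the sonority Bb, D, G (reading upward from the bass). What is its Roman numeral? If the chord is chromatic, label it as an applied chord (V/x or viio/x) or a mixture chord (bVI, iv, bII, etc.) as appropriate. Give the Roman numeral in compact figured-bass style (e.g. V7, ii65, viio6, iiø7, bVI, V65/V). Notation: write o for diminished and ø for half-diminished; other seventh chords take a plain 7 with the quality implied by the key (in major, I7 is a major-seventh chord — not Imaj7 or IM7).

The pitches G-Bb-D form a minor triad rooted on G.
G is the first degree of G major. This is the minor tonic, borrowed from the parallel minor.
With Bb in the bass the chord is in first inversion, so the figured bass is 6.

i6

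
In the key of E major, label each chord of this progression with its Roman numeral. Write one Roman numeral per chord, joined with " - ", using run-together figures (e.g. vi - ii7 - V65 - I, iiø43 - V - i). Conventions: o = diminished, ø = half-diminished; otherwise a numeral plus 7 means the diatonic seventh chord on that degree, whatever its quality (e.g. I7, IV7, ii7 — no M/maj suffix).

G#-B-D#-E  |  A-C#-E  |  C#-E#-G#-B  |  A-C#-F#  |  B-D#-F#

I65 - IV - V7/ii - ii6 - V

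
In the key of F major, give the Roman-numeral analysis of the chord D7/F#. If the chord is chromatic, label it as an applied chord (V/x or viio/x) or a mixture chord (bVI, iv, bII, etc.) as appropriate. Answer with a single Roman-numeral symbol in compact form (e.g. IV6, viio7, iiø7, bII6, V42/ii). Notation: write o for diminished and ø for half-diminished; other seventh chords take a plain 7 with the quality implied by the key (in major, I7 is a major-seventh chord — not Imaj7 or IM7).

V65/ii

Stacked in thirds the chord is D-F#-A-C: a dominant seventh chord on D.
D is not a diatonic chord root with this quality in F major, but it lies a perfect fifth above G (ii), so the chord functions as an applied dominant of ii.
With F# in the bass the chord is in first inversion, so the figured bass is 65.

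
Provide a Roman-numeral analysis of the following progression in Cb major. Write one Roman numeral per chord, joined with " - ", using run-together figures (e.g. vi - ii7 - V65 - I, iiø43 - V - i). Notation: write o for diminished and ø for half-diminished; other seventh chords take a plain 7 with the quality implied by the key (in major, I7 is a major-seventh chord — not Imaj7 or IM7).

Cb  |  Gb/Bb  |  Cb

I - V6 - I

Cb has root Cb, degree 1 in Cb major, so I.
Gb/Bb: root Gb is the dominant; major triad there is V6.
Cb has root Cb, degree 1 in Cb major, so I.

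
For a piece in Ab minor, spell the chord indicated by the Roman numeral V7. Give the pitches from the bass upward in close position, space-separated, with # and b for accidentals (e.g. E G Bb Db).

Eb G Bb Db

In Ab minor, the fifth degree is Eb. The dominant is major (leading tone raised), so V is a dominant seventh chord.
That chord is spelled Eb-G-Bb-Db.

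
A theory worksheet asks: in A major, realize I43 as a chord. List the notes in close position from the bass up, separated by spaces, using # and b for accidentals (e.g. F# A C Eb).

In A major, the first degree is A, and the diatonic chord built there is a major seventh chord.
Stacking thirds from A gives A-C#-E-G#.
With the 43 figure the chord is in second inversion; from the bass E upward in close position it reads E-G#-A-C#.

E G# A C#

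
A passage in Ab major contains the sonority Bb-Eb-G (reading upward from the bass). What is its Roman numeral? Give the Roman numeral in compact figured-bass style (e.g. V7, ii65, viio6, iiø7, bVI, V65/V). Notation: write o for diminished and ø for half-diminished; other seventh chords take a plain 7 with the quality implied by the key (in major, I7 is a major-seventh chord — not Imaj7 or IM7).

V64

Stacked in thirds the chord is Eb-G-Bb: a major triad on Eb.
Eb is scale degree 5 in Ab major, and a major triad on that degree is written V.
With Bb in the bass the chord is in second inversion, so the figured bass is 64.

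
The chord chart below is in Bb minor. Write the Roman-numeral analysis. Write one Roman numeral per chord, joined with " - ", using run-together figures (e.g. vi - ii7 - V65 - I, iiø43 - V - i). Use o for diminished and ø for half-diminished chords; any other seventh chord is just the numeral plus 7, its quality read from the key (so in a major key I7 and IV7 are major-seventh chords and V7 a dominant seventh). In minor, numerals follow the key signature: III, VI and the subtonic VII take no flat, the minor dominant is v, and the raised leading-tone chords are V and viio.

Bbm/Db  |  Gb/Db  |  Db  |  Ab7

Bbm/Db has root Bb, degree 1 in Bb minor, so i6.
Gb/Db: root Gb is the submediant; major triad there is VI64.
Db: root Db is the mediant; major triad there is III.
Ab7: root Ab is the subtonic; dominant seventh chord there is VII7.

i6 - VI64 - III - VII7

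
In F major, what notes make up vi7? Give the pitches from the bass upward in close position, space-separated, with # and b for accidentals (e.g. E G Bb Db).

The numeral's case and figure indicate a minor seventh chord. In F major its root, the sixth degree, is D.
Stacking thirds from D gives D-F-A-C.

D F A C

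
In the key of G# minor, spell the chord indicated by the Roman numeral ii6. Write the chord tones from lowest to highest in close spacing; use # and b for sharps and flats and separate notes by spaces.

C# E# A#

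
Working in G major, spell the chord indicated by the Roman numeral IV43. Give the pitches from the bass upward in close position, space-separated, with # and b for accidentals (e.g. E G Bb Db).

G B C E

In G major, the subdominant is C, and the diatonic chord built there is a major seventh chord.
That chord is spelled C-E-G-B.
With the 43 figure the chord is in second inversion; from the bass G upward in close position it reads G-B-C-E.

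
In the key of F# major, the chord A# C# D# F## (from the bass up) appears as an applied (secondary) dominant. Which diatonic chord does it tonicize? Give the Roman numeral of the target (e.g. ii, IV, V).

ii

The chord is a dominant seventh chord on D#.
A dominant resolves down a perfect fifth: D# → G#. In F# major, G# is scale degree 2, i.e. ii.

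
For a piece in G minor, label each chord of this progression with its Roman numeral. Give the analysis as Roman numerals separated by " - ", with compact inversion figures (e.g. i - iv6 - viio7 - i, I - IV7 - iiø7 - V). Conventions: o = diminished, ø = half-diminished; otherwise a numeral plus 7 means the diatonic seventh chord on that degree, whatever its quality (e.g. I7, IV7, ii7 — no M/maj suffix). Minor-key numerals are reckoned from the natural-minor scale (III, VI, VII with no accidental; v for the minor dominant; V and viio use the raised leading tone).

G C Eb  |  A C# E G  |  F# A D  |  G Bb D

iv64 - V7/V - V6 - i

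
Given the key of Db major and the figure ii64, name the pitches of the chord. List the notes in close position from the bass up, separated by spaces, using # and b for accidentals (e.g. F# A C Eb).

Bb Eb Gb

In Db major, the second degree is Eb, and the diatonic chord built there is a minor triad.
Stacking thirds from Eb gives Eb-Gb-Bb.
The figured bass 64 indicates second inversion, placing the fifth (Bb) in the bass: Bb-Eb-Gb.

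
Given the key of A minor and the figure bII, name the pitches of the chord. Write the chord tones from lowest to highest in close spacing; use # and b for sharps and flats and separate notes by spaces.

Bb D F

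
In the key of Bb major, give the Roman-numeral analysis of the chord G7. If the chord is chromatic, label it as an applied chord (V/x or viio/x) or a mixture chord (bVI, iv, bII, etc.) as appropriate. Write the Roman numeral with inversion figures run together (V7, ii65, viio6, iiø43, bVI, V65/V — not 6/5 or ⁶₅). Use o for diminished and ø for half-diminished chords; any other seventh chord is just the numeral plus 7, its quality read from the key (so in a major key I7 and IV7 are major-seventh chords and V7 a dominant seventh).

The pitches G-B-D-F form a dominant seventh chord rooted on G.
G is not a diatonic chord root with this quality in Bb major, but it lies a perfect fifth above C (ii), so the chord functions as an applied dominant of ii.

V7/ii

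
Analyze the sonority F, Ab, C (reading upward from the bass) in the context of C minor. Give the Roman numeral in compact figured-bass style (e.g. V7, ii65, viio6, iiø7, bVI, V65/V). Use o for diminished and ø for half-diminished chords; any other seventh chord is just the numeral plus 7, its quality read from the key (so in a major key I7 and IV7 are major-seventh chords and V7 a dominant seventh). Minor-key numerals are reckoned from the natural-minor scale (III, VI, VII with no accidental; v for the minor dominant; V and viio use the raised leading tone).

iv

The pitches F-Ab-C form a minor triad rooted on F.
In C minor, F is the subdominant; the diatonic minor triad there is iv.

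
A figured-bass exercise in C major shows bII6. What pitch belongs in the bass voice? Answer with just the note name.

bII in C major has root Db; the chord is Db-F-Ab.
The figure 6 means first inversion — the third is in the bass.

F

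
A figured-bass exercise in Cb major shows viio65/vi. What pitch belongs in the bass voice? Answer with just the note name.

Bb

The applied chord viio65/vi is rooted on G: G-Bb-Db-Fb.
The figure 65 means first inversion — the third is in the bass.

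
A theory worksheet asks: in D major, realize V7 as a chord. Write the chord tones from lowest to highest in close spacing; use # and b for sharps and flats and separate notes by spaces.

A C# E G

In D major, the dominant is A, and the diatonic chord built there is a dominant seventh chord.
That chord is spelled A-C#-E-G.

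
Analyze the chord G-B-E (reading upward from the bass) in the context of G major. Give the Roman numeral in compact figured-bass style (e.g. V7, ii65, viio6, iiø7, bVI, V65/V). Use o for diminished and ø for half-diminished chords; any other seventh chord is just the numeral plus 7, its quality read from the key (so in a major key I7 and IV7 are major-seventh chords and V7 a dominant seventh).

Stacked in thirds the chord is E-G-B: a minor triad on E.
E is scale degree 6 in G major, and a minor triad on that degree is written vi.
With G in the bass the chord is in first inversion, so the figured bass is 6.

vi6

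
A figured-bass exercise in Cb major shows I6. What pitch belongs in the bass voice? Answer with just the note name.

Eb

I in Cb major has root Cb; the chord is Cb-Eb-Gb.
The figure 6 means first inversion — the third is in the bass.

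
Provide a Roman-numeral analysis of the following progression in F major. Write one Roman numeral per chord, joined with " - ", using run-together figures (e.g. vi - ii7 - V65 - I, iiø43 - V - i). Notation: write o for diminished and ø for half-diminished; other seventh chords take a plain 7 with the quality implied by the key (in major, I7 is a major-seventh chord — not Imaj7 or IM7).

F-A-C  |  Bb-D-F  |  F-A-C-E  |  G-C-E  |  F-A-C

I - IV - I7 - V64 - I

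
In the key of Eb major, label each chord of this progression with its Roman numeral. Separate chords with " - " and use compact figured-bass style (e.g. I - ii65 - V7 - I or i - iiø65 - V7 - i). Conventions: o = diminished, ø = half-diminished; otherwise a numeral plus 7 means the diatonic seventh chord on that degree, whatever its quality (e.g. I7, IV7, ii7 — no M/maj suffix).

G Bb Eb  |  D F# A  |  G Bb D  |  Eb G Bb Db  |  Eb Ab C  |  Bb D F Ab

G-Bb-Eb has root Eb, degree 1 in Eb major, so I6.
D-F#-A: a major triad on D, the applied dominant of iii → V/iii.
G-Bb-D: root G is the mediant; minor triad there is iii.
Eb-G-Bb-Db is the secondary dominant of IV (dominant seventh chord on Eb): V7/IV.
Eb-Ab-C: root Ab is the subdominant; major triad there is IV64.
Bb-D-F-Ab: dominant seventh chord on Bb = scale degree 5 → V7.

I6 - V/iii - iii - V7/IV - IV64 - V7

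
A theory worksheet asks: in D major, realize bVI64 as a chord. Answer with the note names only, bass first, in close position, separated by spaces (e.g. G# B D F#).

F Bb D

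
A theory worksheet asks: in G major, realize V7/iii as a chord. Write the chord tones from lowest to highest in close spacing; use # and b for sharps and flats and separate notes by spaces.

V7/iii is a secondary dominant — the dominant seventh of iii. iii in G major is B, so the applied chord's root is F#, a perfect fifth above.
Building a dominant seventh chord on F# gives F#-A#-C#-E.

F# A# C# E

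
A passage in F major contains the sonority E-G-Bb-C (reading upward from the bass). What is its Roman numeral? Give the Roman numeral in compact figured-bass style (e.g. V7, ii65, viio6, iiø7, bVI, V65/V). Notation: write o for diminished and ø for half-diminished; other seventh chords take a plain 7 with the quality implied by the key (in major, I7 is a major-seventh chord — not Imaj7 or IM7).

The pitches C-E-G-Bb form a dominant seventh chord rooted on C.
In F major, C is the dominant; the diatonic dominant seventh chord there is V7.
With E in the bass the chord is in first inversion, so the figured bass is 65.

V65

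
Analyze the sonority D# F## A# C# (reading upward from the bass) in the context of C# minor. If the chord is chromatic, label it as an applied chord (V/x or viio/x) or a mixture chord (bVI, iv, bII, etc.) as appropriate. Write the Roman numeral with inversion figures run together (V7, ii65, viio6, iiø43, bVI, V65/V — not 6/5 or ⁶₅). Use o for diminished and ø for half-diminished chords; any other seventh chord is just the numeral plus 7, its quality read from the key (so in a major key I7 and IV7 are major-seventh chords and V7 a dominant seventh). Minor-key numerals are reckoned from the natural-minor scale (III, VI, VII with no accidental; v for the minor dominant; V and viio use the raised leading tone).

V7/V

Stacked in thirds the chord is D#-F##-A#-C#: a dominant seventh chord on D#.
D# is not a diatonic chord root with this quality in C# minor, but it lies a perfect fifth above G# (V), so the chord functions as an applied dominant of V.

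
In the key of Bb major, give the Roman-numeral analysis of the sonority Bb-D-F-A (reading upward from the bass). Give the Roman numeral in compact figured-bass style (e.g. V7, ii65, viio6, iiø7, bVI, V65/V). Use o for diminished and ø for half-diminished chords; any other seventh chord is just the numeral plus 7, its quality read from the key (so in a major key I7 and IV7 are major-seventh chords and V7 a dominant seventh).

I7

The pitches Bb-D-F-A form a major seventh chord rooted on Bb.
In Bb major, Bb is the tonic; the diatonic major seventh chord there is I7.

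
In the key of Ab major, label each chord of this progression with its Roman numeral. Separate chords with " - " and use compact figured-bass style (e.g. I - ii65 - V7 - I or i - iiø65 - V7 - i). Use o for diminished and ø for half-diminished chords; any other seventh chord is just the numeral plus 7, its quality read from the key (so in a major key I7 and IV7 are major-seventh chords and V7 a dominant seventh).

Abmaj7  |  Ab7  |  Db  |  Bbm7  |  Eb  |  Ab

Abmaj7: root Ab is the tonic; major seventh chord there is I7.
Ab7: a dominant seventh chord on Ab, the applied dominant of IV → V7/IV.
Db: major triad on Db = scale degree 4 → IV.
Bbm7: root Bb is the supertonic; minor seventh chord there is ii7.
Eb has root Eb, degree 5 in Ab major, so V.
Ab: major triad on Ab = scale degree 1 → I.

I7 - V7/IV - IV - ii7 - V - I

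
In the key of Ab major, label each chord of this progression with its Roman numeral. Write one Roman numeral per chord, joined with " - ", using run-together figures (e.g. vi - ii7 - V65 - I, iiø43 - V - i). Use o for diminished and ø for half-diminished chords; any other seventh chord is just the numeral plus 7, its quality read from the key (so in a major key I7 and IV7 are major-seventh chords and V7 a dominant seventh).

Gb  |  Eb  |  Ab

bVII - V - I

Gb: Gb with this quality isn't in the key; it's bVII, borrowed from the parallel minor.
Eb: root Eb is the dominant; major triad there is V.
Ab has root Ab, degree 1 in Ab major, so I.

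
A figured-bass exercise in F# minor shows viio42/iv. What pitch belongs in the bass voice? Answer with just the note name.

The applied chord viio42/iv is rooted on A#: A#-C#-E-G.
The figure 42 means third inversion — the seventh is in the bass.

G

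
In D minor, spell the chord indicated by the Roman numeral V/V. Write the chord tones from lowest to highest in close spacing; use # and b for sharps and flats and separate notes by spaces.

E G# B

V/V is a secondary dominant — the dominant triad of V. V in D minor is A, so the applied chord's root is E, a perfect fifth above.
Building a major triad on E gives E-G#-B.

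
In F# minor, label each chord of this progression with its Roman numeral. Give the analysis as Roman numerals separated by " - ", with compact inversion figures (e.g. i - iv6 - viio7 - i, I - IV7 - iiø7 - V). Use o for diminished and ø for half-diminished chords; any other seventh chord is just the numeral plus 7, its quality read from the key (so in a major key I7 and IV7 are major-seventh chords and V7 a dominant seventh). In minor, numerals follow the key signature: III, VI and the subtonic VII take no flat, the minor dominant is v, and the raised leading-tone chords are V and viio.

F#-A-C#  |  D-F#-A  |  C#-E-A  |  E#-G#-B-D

F#-A-C#: minor triad on F# = scale degree 1 → i.
D-F#-A has root D, degree 6 in F# minor, so VI.
C#-E-A: root A is the mediant; major triad there is III6.
E#-G#-B-D: fully diminished seventh chord on E# = scale degree 7 → viio7.

i - VI - III6 - viio7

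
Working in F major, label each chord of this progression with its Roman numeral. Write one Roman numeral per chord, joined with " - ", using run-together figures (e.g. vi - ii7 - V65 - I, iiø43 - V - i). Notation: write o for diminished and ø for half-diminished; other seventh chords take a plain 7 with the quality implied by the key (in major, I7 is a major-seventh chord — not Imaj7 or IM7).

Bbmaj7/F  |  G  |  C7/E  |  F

Bbmaj7/F has root Bb, degree 4 in F major, so IV43.
G: chromatic; G is V of V, so V/V.
C7/E has root C, degree 5 in F major, so V65.
F has root F, degree 1 in F major, so I.

IV43 - V/V - V65 - I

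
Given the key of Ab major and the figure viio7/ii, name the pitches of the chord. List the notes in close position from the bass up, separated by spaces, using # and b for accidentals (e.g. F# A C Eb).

A C Eb Gb

viio7/ii is a secondary leading-tone chord. The target ii is Bb in Ab major; the applied chord is rooted a semitone below, on A.
Building a fully diminished seventh chord on A gives A-C-Eb-Gb.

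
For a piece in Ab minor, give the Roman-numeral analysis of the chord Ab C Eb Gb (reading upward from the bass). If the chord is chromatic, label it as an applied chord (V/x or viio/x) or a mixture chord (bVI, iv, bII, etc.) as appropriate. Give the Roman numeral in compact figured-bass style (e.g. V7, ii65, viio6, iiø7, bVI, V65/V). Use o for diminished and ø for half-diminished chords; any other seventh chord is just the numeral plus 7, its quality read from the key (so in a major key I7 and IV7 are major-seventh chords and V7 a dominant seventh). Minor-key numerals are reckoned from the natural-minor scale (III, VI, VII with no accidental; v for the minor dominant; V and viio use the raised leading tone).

V7/iv

The pitches Ab-C-Eb-Gb form a dominant seventh chord rooted on Ab.
Ab is not a diatonic chord root with this quality in Ab minor, but it lies a perfect fifth above Db (iv), so the chord functions as an applied dominant of iv.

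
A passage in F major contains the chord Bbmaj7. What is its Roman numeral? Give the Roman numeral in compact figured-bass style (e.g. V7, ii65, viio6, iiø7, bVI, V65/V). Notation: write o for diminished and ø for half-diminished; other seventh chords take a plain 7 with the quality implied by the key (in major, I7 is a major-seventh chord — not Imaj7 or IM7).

Stacked in thirds the chord is Bb-D-F-A: a major seventh chord on Bb.
In F major, Bb is the subdominant; the diatonic major seventh chord there is IV7.

IV7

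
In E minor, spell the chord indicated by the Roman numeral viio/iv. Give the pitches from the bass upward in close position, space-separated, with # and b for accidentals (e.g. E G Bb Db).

G# B D

The slash marks an applied leading-tone chord: viio of iv. In E minor, iv is A, so the leading tone to it is G#, a half step below.
Building a diminished triad on G# gives G#-B-D.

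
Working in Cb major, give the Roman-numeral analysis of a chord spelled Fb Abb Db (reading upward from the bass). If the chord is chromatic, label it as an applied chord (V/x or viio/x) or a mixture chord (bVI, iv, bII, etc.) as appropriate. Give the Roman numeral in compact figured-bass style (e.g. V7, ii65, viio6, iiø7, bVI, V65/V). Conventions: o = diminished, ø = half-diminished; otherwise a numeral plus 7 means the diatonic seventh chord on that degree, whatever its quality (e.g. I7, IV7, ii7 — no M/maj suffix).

iio6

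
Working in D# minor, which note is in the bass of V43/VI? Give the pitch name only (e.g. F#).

C#

The applied chord V43/VI is rooted on F#: F#-A#-C#-E.
The figure 43 means second inversion — the fifth is in the bass.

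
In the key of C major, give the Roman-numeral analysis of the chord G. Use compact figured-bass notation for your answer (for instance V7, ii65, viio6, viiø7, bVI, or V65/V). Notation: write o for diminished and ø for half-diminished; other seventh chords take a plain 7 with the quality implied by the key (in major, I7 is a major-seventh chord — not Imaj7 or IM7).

The pitches G-B-D form a major triad rooted on G.
G is scale degree 5 in C major, and a major triad on that degree is written V.

V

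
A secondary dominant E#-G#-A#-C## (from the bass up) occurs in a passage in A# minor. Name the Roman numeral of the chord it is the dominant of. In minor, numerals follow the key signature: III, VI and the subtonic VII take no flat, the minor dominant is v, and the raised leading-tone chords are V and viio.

iv

The chord is a dominant seventh chord on A#.
A dominant resolves down a perfect fifth: A# → D#. In A# minor, D# is scale degree 4, i.e. iv.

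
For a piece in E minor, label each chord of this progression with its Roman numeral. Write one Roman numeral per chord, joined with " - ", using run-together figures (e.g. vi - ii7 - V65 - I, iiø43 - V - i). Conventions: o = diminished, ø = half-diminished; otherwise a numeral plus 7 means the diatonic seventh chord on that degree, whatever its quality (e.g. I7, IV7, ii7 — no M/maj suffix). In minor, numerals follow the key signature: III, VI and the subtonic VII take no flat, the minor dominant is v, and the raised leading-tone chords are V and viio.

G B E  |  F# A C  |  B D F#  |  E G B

i6 - iio - v - i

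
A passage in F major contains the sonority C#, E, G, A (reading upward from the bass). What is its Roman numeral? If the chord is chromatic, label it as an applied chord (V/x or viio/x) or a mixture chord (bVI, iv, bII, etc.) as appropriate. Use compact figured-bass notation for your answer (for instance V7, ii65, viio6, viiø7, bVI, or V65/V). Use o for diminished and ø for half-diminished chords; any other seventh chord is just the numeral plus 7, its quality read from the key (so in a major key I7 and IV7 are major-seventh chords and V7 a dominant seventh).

Stacked in thirds the chord is A-C#-E-G: a dominant seventh chord on A.
A is not a diatonic chord root with this quality in F major, but it lies a perfect fifth above D (vi), so the chord functions as an applied dominant of vi.
With C# in the bass the chord is in first inversion, so the figured bass is 65.

V65/vi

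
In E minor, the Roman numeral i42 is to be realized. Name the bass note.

i in E minor has root E; the chord is E-G-B-D.
The figure 42 means third inversion — the seventh is in the bass.

D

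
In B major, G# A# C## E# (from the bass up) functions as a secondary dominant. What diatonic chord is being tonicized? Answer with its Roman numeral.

The chord is a dominant seventh chord on A#.
A dominant resolves down a perfect fifth: A# → D#. In B major, D# is scale degree 3, i.e. iii.

iii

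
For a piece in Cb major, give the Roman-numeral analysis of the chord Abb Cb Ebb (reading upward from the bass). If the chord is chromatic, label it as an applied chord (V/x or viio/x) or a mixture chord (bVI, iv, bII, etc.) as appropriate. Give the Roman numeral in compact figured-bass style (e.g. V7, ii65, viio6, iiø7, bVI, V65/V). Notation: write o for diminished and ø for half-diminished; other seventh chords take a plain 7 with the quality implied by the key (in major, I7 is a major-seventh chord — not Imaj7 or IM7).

Stacked in thirds the chord is Abb-Cb-Ebb: a major triad on Abb.
Abb is the lowered sixth degree of Cb major (diatonic 6 would be Ab). This is a major triad on the lowered sixth degree, borrowed from the parallel minor.

bVI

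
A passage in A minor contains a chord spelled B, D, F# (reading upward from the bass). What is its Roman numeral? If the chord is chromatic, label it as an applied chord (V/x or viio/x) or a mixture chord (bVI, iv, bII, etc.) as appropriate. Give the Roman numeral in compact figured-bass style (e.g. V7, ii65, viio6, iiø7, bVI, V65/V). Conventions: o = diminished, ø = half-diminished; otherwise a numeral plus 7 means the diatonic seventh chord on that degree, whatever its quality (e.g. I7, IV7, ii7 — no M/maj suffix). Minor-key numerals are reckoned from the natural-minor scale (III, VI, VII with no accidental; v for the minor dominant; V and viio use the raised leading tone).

ii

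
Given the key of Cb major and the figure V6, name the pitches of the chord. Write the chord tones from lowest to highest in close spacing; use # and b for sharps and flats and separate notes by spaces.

Bb Db Gb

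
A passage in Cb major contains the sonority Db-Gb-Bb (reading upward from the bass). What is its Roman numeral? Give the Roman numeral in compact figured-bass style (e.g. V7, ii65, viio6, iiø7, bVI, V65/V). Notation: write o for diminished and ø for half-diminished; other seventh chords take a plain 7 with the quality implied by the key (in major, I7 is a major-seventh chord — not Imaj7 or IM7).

Stacked in thirds the chord is Gb-Bb-Db: a major triad on Gb.
Gb is scale degree 5 in Cb major, and a major triad on that degree is written V.
With Db in the bass the chord is in second inversion, so the figured bass is 64.

V64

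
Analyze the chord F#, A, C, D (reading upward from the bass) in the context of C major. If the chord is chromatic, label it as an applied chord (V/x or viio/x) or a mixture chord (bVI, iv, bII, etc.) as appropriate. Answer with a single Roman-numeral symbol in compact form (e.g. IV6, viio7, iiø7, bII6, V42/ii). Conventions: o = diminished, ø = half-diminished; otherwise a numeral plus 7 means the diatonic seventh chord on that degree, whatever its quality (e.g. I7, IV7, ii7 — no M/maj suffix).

V65/V

Stacked in thirds the chord is D-F#-A-C: a dominant seventh chord on D.
D is not a diatonic chord root with this quality in C major, but it lies a perfect fifth above G (V), so the chord functions as an applied dominant of V.
With F# in the bass the chord is in first inversion, so the figured bass is 65.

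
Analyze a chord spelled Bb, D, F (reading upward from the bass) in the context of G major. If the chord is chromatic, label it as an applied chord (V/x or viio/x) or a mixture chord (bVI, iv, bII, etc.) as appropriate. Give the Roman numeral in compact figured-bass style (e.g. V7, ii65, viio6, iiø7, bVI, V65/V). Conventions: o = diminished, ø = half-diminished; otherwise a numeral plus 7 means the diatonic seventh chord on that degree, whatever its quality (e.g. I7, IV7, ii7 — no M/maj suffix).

The pitches Bb-D-F form a major triad rooted on Bb.
Bb is the lowered third degree of G major (diatonic 3 would be B). This is a major triad on the lowered third degree, borrowed from the parallel minor.

bIII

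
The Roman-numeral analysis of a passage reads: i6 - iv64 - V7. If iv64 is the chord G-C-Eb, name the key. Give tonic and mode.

G minor

The chord Cm/G is a minor triad rooted on C; its label is iv64.
iv64 on C implies C is the subdominant; that puts the tonic at G, and the lowercase numeral fits minor mode.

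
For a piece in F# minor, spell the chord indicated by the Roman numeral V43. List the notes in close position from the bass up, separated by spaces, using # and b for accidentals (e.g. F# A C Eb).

In F# minor, scale degree 5 is C#. The dominant is major (leading tone raised), so V is a dominant seventh chord.
That chord is spelled C#-E#-G#-B.
The figured bass 43 indicates second inversion, placing the fifth (G#) in the bass: G#-B-C#-E#.

G# B C# E#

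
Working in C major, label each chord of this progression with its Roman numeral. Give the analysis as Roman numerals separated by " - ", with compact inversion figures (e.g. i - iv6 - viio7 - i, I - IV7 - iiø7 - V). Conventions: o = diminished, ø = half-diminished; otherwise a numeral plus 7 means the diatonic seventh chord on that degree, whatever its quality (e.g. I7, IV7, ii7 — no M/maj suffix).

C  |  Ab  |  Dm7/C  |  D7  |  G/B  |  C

I - bVI - ii42 - V7/V - V6 - I

C has root C, degree 1 in C major, so I.
Ab is non-diatonic — bVI, a mixture chord from C minor.
Dm7/C: root D is the supertonic; minor seventh chord there is ii42.
D7: chromatic; D is V of V, so V7/V.
G/B has root G, degree 5 in C major, so V6.
C: major triad on C = scale degree 1 → I.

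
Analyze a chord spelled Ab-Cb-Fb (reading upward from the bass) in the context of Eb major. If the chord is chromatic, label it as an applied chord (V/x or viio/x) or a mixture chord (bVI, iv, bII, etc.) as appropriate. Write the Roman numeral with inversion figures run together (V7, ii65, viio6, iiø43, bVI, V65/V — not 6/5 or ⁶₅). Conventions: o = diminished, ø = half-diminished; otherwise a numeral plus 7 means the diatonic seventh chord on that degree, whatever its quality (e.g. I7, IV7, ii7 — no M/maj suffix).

bII6

The pitches Fb-Ab-Cb form a major triad rooted on Fb.
Fb is the lowered second degree of Eb major (diatonic 2 would be F). This is the Neapolitan sixth — a major triad on the lowered second degree, here in its customary first inversion.
With Ab in the bass the chord is in first inversion, so the figured bass is 6.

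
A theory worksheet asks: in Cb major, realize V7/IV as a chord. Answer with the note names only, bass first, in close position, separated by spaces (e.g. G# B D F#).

Cb Eb Gb Bbb

V7/IV is a secondary dominant — the dominant seventh of IV. IV in Cb major is Fb, so the applied chord's root is Cb, a perfect fifth above.
Building a dominant seventh chord on Cb gives Cb-Eb-Gb-Bbb.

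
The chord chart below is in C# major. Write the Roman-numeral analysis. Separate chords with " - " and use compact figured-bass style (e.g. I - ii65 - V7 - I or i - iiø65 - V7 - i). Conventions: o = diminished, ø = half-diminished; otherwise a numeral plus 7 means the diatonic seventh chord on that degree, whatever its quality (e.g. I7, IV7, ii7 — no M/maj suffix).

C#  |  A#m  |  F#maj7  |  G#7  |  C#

C# has root C#, degree 1 in C# major, so I.
A#m: root A# is the submediant; minor triad there is vi.
F#maj7 has root F#, degree 4 in C# major, so IV7.
G#7: dominant seventh chord on G# = scale degree 5 → V7.
C#: root C# is the tonic; major triad there is I.

I - vi - IV7 - V7 - I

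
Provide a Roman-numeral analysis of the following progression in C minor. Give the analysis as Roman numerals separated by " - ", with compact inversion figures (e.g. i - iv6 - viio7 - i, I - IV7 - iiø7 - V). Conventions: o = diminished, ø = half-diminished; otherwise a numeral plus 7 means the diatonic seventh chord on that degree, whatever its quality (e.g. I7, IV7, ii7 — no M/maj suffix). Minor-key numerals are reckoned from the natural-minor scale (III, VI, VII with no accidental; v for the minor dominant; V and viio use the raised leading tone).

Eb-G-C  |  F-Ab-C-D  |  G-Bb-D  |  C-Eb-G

i6 - iiø65 - v - i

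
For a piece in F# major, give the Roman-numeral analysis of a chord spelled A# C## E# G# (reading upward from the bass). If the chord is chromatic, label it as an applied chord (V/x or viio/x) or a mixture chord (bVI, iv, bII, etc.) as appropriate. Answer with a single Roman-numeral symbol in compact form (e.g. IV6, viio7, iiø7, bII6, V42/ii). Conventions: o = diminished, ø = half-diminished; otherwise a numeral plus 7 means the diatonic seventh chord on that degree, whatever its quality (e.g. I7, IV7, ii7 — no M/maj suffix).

The pitches A#-C##-E#-G# form a dominant seventh chord rooted on A#.
A# is not a diatonic chord root with this quality in F# major, but it lies a perfect fifth above D# (vi), so the chord functions as an applied dominant of vi.

V7/vi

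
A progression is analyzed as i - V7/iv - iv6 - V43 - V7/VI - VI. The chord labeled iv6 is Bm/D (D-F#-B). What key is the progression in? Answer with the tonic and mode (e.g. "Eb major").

F# minor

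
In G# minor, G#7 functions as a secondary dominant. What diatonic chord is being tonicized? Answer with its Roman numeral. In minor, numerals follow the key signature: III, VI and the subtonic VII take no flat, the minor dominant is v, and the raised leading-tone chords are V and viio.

iv

The chord is a dominant seventh chord on G#.
A dominant resolves down a perfect fifth: G# → C#. In G# minor, C# is scale degree 4, i.e. iv.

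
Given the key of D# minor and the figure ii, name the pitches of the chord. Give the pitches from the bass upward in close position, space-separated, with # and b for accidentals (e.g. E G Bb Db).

E# G# B#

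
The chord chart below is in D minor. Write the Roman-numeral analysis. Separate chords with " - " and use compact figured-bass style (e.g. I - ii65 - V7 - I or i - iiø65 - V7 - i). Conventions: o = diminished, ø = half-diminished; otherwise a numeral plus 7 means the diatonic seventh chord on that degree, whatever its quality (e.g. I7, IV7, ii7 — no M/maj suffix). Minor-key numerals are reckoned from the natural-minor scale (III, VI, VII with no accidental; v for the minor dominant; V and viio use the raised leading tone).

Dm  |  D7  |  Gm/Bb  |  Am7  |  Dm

Dm has root D, degree 1 in D minor, so i.
D7: a dominant seventh chord on D, the applied dominant of iv → V7/iv.
Gm/Bb: root G is the subdominant; minor triad there is iv6.
Am7: minor seventh chord on A = scale degree 5 → v7.
Dm: minor triad on D = scale degree 1 → i.

i - V7/iv - iv6 - v7 - i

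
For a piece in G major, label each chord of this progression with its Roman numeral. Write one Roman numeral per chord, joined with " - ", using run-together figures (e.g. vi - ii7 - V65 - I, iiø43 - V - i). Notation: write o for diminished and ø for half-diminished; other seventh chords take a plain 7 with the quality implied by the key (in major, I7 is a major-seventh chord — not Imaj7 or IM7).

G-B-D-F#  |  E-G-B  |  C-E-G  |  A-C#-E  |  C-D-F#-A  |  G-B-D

I7 - vi - IV - V/V - V42 - I

G-B-D-F#: root G is the tonic; major seventh chord there is I7.
E-G-B has root E, degree 6 in G major, so vi.
C-E-G has root C, degree 4 in G major, so IV.
A-C#-E: chromatic; A is V of V, so V/V.
C-D-F#-A: root D is the dominant; dominant seventh chord there is V42.
G-B-D: root G is the tonic; major triad there is I.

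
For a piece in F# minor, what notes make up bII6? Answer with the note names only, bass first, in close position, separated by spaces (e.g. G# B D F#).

B D G

Scale degree 2 in F# minor is G#; lowering it a half step gives G. bII6 is the Neapolitan sixth — a major triad on the lowered second degree, here in its customary first inversion.
So the chord is G-B-D, a major triad.
The figured bass 6 indicates first inversion, placing the third (B) in the bass: B-D-G.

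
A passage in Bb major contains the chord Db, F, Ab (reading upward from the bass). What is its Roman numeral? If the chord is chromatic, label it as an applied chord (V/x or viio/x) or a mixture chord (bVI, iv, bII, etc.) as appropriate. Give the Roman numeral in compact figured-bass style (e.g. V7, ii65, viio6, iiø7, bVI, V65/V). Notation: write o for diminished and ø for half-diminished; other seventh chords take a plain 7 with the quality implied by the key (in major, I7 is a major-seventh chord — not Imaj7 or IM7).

bIII

Stacked in thirds the chord is Db-F-Ab: a major triad on Db.
Db is the lowered third degree of Bb major (diatonic 3 would be D). This is a major triad on the lowered third degree, borrowed from the parallel minor.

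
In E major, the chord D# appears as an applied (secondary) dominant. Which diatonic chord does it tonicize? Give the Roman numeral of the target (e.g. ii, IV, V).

iii

The chord is a major triad on D#.
A dominant resolves down a perfect fifth: D# → G#. In E major, G# is scale degree 3, i.e. iii.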